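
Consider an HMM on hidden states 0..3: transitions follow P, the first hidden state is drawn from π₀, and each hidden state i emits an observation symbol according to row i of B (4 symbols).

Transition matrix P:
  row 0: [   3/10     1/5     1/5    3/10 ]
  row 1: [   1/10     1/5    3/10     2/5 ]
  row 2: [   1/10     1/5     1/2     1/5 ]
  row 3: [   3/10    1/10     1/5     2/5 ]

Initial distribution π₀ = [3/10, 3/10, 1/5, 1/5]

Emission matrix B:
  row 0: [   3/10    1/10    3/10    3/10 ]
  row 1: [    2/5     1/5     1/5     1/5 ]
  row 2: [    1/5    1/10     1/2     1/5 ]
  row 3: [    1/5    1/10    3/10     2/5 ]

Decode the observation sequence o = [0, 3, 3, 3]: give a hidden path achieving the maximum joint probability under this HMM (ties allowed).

t=0: δ = [9.000e-02, 1.200e-01, 4.000e-02, 4.000e-02]  (obs o_0=0)
t=1: δ = [8.100e-03, 4.800e-03, 7.200e-03, 1.920e-02]  ψ = [0, 1, 1, 1]  (obs o_1=3)
t=2: δ = [1.728e-03, 3.840e-04, 7.680e-04, 3.072e-03]  ψ = [3, 3, 3, 3]  (obs o_2=3)
t=3: δ = [2.765e-04, 6.912e-05, 1.229e-04, 4.915e-04]  ψ = [3, 0, 3, 3]  (obs o_3=3)
backtrack: best end state = 3; path = [1, 3, 3, 3]

path = [1, 3, 3, 3]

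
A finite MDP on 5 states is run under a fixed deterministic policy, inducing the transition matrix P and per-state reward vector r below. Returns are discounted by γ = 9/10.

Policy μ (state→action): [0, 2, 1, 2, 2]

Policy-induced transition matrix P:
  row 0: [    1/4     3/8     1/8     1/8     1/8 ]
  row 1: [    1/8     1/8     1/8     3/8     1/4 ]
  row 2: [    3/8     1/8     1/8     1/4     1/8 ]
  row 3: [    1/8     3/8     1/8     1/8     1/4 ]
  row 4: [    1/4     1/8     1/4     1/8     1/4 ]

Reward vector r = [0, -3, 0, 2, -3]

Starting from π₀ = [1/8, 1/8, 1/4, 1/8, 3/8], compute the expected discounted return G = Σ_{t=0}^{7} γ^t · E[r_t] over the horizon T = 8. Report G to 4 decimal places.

t=0: π = [0.1250, 0.1250, 0.2500, 0.1250, 0.3750], E[r] = -1.2500, γ^t·E[r] = -1.250000, running G = -1.250000
t=1: π = [0.2500, 0.1875, 0.1719, 0.1875, 0.2031], E[r] = -0.7969, γ^t·E[r] = -0.717188, running G = -1.967188
t=2: π = [0.2246, 0.2344, 0.1504, 0.1934, 0.1973], E[r] = -0.9082, γ^t·E[r] = -0.735645, running G = -2.702832
t=3: π = [0.2153, 0.2295, 0.1497, 0.2024, 0.2031], E[r] = -0.8931, γ^t·E[r] = -0.651045, running G = -3.353877
t=4: π = [0.2147, 0.2294, 0.1504, 0.2011, 0.2044], E[r] = -0.8993, γ^t·E[r] = -0.590005, running G = -3.943883
t=5: π = [0.2150, 0.2290, 0.1505, 0.2012, 0.2044], E[r] = -0.8976, γ^t·E[r] = -0.530036, running G = -4.473919
t=6: π = [0.2151, 0.2290, 0.1505, 0.2011, 0.2043], E[r] = -0.8979, γ^t·E[r] = -0.477191, running G = -4.951111
t=7: π = [0.2151, 0.2290, 0.1505, 0.2011, 0.2043], E[r] = -0.8978, γ^t·E[r] = -0.429429, running G = -5.380539

G = -5.3805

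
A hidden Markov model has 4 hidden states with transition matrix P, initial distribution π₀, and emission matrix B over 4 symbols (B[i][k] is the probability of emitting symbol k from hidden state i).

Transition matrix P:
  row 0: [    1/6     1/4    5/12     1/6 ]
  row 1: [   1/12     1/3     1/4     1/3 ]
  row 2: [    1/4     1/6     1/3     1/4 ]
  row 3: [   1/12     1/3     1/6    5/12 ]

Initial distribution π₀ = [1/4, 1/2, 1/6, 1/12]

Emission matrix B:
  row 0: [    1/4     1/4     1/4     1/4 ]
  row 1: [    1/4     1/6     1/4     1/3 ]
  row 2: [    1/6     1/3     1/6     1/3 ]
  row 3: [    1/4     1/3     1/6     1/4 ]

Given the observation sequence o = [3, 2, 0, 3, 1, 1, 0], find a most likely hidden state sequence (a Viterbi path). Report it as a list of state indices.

t=0: δ = [6.250e-02, 1.667e-01, 5.556e-02, 2.083e-02]  (obs o_0=3)
t=1: δ = [3.472e-03, 1.389e-02, 6.944e-03, 9.259e-03]  ψ = [1, 1, 1, 1]  (obs o_1=2)
t=2: δ = [4.340e-04, 1.157e-03, 5.787e-04, 1.157e-03]  ψ = [2, 1, 1, 1]  (obs o_2=0)
t=3: δ = [3.617e-05, 1.286e-04, 9.645e-05, 1.206e-04]  ψ = [2, 1, 1, 3]  (obs o_3=3)
t=4: δ = [6.028e-06, 7.144e-06, 1.072e-05, 1.674e-05]  ψ = [2, 1, 1, 3]  (obs o_4=1)
t=5: δ = [6.698e-07, 9.303e-07, 1.191e-06, 2.326e-06]  ψ = [2, 3, 2, 3]  (obs o_5=1)
t=6: δ = [7.442e-08, 1.938e-07, 6.615e-08, 2.423e-07]  ψ = [2, 3, 2, 3]  (obs o_6=0)
backtrack: best end state = 3; path = [1, 1, 3, 3, 3, 3, 3]

path = [1, 1, 3, 3, 3, 3, 3]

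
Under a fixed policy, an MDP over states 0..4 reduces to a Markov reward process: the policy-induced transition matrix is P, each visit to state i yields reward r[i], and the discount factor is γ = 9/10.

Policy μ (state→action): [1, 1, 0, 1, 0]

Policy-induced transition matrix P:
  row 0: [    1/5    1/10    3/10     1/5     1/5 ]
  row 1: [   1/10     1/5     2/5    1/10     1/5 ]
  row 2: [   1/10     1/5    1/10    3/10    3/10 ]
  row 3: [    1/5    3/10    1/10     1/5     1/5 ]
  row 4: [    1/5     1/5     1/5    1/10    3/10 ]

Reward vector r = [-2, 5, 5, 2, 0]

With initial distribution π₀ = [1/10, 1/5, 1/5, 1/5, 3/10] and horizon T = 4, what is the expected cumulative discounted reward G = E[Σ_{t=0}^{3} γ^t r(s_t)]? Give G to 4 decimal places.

G = 7.3932

t=0: π = [0.1000, 0.2000, 0.2000, 0.2000, 0.3000], E[r] = 2.2000, γ^t·E[r] = 2.200000, running G = 2.200000
t=1: π = [0.1600, 0.2100, 0.2100, 0.1700, 0.2500], E[r] = 2.1200, γ^t·E[r] = 1.908000, running G = 4.108000
t=2: π = [0.1580, 0.2010, 0.2200, 0.1750, 0.2460], E[r] = 2.1390, γ^t·E[r] = 1.732590, running G = 5.840590
t=3: π = [0.1579, 0.2017, 0.2165, 0.1773, 0.2466], E[r] = 2.1298, γ^t·E[r] = 1.552624, running G = 7.393214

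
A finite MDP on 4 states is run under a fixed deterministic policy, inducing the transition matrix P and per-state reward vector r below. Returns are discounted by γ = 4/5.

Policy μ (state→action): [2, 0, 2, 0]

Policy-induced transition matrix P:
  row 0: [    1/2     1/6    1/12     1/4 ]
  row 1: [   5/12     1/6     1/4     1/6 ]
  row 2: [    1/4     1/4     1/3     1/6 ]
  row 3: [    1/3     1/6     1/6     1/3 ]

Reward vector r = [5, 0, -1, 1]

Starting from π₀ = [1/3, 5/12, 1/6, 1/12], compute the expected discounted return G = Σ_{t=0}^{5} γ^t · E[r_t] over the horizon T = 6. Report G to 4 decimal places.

G = 7.1188

t=0: π = [0.3333, 0.4167, 0.1667, 0.0833], E[r] = 1.5833, γ^t·E[r] = 1.583333, running G = 1.583333
t=1: π = [0.4097, 0.1806, 0.2014, 0.2083], E[r] = 2.0556, γ^t·E[r] = 1.644444, running G = 3.227778
t=2: π = [0.3999, 0.1834, 0.1811, 0.2355], E[r] = 2.0538, γ^t·E[r] = 1.314444, running G = 4.542222
t=3: π = [0.4002, 0.1818, 0.1788, 0.2392], E[r] = 2.0613, γ^t·E[r] = 1.055383, running G = 5.597605
t=4: π = [0.4003, 0.1816, 0.1783, 0.2399], E[r] = 2.0630, γ^t·E[r] = 0.845001, running G = 6.442606
t=5: π = [0.4003, 0.1815, 0.1782, 0.2400], E[r] = 2.0635, γ^t·E[r] = 0.676153, running G = 7.118759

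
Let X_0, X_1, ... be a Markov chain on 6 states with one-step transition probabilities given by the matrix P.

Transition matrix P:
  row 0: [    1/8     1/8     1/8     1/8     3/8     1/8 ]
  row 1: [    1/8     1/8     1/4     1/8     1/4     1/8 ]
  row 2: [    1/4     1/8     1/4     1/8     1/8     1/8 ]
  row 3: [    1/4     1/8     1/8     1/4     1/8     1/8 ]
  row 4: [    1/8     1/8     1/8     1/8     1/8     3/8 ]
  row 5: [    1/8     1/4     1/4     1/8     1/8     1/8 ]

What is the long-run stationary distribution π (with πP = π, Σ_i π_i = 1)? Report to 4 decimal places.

π = [0.1664, 0.1464, 0.1882, 0.1429, 0.1849, 0.1712]

Balance equations π_j = Σ_i π_i·P[i][j]:
  π_0 = 1/8·π_0 + 1/8·π_1 + 1/4·π_2 + 1/4·π_3 + 1/8·π_4 + 1/8·π_5
  π_1 = 1/8·π_0 + 1/8·π_1 + 1/8·π_2 + 1/8·π_3 + 1/8·π_4 + 1/4·π_5
  π_2 = 1/8·π_0 + 1/4·π_1 + 1/4·π_2 + 1/8·π_3 + 1/8·π_4 + 1/4·π_5
  π_3 = 1/8·π_0 + 1/8·π_1 + 1/8·π_2 + 1/4·π_3 + 1/8·π_4 + 1/8·π_5
  π_4 = 3/8·π_0 + 1/4·π_1 + 1/8·π_2 + 1/8·π_3 + 1/8·π_4 + 1/8·π_5
  normalize: π_0 + π_1 + π_2 + π_3 + π_4 + π_5 = 1
Solving the linear system gives exactly π = [791/4754, 348/2377, 3132/16639, 1/7, 879/4754, 407/2377].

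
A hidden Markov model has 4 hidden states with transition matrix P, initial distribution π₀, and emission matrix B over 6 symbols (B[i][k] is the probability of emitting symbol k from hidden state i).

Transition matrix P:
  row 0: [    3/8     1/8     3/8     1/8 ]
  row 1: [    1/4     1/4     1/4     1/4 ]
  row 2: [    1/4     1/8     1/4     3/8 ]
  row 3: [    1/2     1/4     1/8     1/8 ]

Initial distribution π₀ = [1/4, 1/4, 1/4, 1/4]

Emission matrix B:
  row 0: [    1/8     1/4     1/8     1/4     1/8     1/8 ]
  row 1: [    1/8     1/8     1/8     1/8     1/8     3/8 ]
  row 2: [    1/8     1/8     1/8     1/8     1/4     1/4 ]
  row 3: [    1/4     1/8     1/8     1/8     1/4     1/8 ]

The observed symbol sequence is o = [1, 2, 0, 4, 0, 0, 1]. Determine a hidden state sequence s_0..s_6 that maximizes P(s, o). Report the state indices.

t=0: δ = [6.250e-02, 3.125e-02, 3.125e-02, 3.125e-02]  (obs o_0=1)
t=1: δ = [2.930e-03, 9.766e-04, 2.930e-03, 1.465e-03]  ψ = [0, 0, 0, 2]  (obs o_1=2)
t=2: δ = [1.373e-04, 4.578e-05, 1.373e-04, 2.747e-04]  ψ = [0, 0, 0, 2]  (obs o_2=0)
t=3: δ = [1.717e-05, 8.583e-06, 1.287e-05, 1.287e-05]  ψ = [3, 3, 0, 2]  (obs o_3=4)
t=4: δ = [8.047e-07, 4.023e-07, 8.047e-07, 1.207e-06]  ψ = [0, 3, 0, 2]  (obs o_4=0)
t=5: δ = [7.544e-08, 3.772e-08, 3.772e-08, 7.544e-08]  ψ = [3, 3, 0, 2]  (obs o_5=0)
t=6: δ = [9.430e-09, 2.357e-09, 3.536e-09, 1.768e-09]  ψ = [3, 3, 0, 2]  (obs o_6=1)
backtrack: best end state = 0; path = [0, 2, 3, 0, 2, 3, 0]

path = [0, 2, 3, 0, 2, 3, 0]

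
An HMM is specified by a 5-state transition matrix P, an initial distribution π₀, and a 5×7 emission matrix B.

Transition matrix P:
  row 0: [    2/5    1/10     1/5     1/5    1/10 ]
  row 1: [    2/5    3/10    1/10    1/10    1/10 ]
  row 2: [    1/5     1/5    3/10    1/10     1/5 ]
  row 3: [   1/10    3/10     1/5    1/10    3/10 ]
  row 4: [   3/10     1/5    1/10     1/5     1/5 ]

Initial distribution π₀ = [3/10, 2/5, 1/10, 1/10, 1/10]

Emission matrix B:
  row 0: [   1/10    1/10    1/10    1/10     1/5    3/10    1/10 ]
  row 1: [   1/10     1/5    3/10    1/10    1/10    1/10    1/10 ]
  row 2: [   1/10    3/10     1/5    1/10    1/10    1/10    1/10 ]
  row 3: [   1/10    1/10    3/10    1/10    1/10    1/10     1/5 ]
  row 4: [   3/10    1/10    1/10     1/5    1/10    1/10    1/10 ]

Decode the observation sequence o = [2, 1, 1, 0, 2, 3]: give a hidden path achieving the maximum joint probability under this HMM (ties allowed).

t=0: δ = [3.000e-02, 1.200e-01, 2.000e-02, 3.000e-02, 1.000e-02]  (obs o_0=2)
t=1: δ = [4.800e-03, 7.200e-03, 3.600e-03, 1.200e-03, 1.200e-03]  ψ = [1, 1, 1, 1, 1]  (obs o_1=1)
t=2: δ = [2.880e-04, 4.320e-04, 3.240e-04, 9.600e-05, 7.200e-05]  ψ = [1, 1, 2, 0, 1]  (obs o_2=1)
t=3: δ = [1.728e-05, 1.296e-05, 9.720e-06, 5.760e-06, 1.944e-05]  ψ = [1, 1, 2, 0, 2]  (obs o_3=0)
t=4: δ = [6.912e-07, 1.166e-06, 6.912e-07, 1.166e-06, 3.888e-07]  ψ = [0, 1, 0, 4, 4]  (obs o_4=2)
t=5: δ = [4.666e-08, 3.499e-08, 2.333e-08, 1.382e-08, 6.998e-08]  ψ = [1, 1, 3, 0, 3]  (obs o_5=3)
backtrack: best end state = 4; path = [1, 2, 2, 4, 3, 4]

path = [1, 2, 2, 4, 3, 4]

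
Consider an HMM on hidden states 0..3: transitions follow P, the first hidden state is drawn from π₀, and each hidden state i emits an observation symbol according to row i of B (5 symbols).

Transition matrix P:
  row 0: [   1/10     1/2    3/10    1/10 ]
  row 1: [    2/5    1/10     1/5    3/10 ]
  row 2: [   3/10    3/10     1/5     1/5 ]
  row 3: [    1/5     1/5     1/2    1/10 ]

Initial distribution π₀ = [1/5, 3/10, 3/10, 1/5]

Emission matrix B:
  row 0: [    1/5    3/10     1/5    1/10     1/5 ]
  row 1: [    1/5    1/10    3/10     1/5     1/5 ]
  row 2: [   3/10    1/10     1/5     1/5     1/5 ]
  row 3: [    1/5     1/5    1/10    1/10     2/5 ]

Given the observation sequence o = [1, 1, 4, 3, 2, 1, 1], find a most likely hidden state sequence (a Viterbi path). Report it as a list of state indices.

path = [0, 1, 3, 2, 1, 0, 1]

t=0: δ = [6.000e-02, 3.000e-02, 3.000e-02, 4.000e-02]  (obs o_0=1)
t=1: δ = [3.600e-03, 3.000e-03, 2.000e-03, 1.800e-03]  ψ = [1, 0, 3, 1]  (obs o_1=1)
t=2: δ = [2.400e-04, 3.600e-04, 2.160e-04, 3.600e-04]  ψ = [1, 0, 0, 1]  (obs o_2=4)
t=3: δ = [1.440e-05, 2.400e-05, 3.600e-05, 1.080e-05]  ψ = [1, 0, 3, 1]  (obs o_3=3)
t=4: δ = [2.160e-06, 3.240e-06, 1.440e-06, 7.200e-07]  ψ = [2, 2, 2, 1]  (obs o_4=2)
t=5: δ = [3.888e-07, 1.080e-07, 6.480e-08, 1.944e-07]  ψ = [1, 0, 0, 1]  (obs o_5=1)
t=6: δ = [1.296e-08, 1.944e-08, 1.166e-08, 7.776e-09]  ψ = [1, 0, 0, 0]  (obs o_6=1)
backtrack: best end state = 1; path = [0, 1, 3, 2, 1, 0, 1]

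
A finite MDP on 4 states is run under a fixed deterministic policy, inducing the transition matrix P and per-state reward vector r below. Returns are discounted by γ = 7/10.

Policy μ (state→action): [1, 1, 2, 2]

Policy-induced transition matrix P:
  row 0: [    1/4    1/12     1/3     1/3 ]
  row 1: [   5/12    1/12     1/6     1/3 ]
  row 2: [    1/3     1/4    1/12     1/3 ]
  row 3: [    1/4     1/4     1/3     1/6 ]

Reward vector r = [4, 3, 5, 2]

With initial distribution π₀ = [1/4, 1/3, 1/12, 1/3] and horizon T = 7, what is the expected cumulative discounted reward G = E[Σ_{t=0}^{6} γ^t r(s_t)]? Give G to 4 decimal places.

G = 10.3225

t=0: π = [0.2500, 0.3333, 0.0833, 0.3333], E[r] = 3.0833, γ^t·E[r] = 3.083333, running G = 3.083333
t=1: π = [0.3125, 0.1528, 0.2569, 0.2778], E[r] = 3.5486, γ^t·E[r] = 2.484028, running G = 5.567361
t=2: π = [0.2969, 0.1725, 0.2436, 0.2870], E[r] = 3.4971, γ^t·E[r] = 1.713582, running G = 7.280943
t=3: π = [0.2990, 0.1718, 0.2437, 0.2855], E[r] = 3.5009, γ^t·E[r] = 1.200814, running G = 8.481758
t=4: π = [0.2989, 0.1715, 0.2438, 0.2858], E[r] = 3.5008, γ^t·E[r] = 0.840530, running G = 9.322288
t=5: π = [0.2989, 0.1716, 0.2438, 0.2857], E[r] = 3.5008, γ^t·E[r] = 0.588378, running G = 9.910666
t=6: π = [0.2989, 0.1716, 0.2438, 0.2857], E[r] = 3.5008, γ^t·E[r] = 0.411862, running G = 10.322529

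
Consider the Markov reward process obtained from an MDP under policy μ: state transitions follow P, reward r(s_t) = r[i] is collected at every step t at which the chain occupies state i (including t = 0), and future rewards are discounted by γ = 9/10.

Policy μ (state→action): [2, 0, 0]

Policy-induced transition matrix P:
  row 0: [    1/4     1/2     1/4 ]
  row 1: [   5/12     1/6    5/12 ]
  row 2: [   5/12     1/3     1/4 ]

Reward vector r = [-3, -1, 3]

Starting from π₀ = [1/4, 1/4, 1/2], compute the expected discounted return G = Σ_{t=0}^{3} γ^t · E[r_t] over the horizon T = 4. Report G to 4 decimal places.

G = -0.7748

t=0: π = [0.2500, 0.2500, 0.5000], E[r] = 0.5000, γ^t·E[r] = 0.500000, running G = 0.500000
t=1: π = [0.3750, 0.3333, 0.2917], E[r] = -0.5833, γ^t·E[r] = -0.525000, running G = -0.025000
t=2: π = [0.3542, 0.3403, 0.3056], E[r] = -0.4861, γ^t·E[r] = -0.393750, running G = -0.418750
t=3: π = [0.3576, 0.3356, 0.3067], E[r] = -0.4884, γ^t·E[r] = -0.356063, running G = -0.774813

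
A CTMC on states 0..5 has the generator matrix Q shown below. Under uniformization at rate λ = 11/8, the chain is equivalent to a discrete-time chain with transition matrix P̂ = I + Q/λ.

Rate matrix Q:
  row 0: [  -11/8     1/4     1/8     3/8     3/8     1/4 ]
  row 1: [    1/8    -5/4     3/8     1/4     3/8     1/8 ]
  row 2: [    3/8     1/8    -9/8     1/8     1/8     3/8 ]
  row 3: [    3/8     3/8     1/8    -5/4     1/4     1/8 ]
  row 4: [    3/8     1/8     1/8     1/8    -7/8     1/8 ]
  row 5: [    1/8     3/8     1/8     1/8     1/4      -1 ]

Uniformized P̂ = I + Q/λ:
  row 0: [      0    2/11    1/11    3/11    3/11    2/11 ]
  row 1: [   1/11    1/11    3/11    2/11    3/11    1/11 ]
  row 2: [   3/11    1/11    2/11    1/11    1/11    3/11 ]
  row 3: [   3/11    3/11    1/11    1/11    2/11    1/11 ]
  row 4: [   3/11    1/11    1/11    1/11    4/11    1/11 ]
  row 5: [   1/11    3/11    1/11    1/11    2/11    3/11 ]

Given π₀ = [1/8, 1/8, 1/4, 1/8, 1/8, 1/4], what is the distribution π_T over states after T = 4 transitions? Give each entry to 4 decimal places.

t=0: π = [0.1250, 0.1250, 0.2500, 0.1250, 0.1250, 0.2500]
t=1: π = [0.1705, 0.1705, 0.1364, 0.1250, 0.2045, 0.1932]
t=2: π = [0.1601, 0.1643, 0.1343, 0.1374, 0.2376, 0.1663]
t=3: π = [0.1690, 0.1607, 0.1330, 0.1350, 0.2423, 0.1601]
t=4: π = [0.1683, 0.1599, 0.1322, 0.1362, 0.2438, 0.1596]

π = [0.1683, 0.1599, 0.1322, 0.1362, 0.2438, 0.1596]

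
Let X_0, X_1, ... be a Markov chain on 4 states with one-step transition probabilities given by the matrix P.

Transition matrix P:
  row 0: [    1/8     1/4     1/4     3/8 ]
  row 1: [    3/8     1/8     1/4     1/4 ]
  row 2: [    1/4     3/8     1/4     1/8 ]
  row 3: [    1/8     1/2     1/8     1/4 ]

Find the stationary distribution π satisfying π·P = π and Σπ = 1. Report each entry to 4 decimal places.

Balance equations π_j = Σ_i π_i·P[i][j]:
  π_0 = 1/8·π_0 + 3/8·π_1 + 1/4·π_2 + 1/8·π_3
  π_1 = 1/4·π_0 + 1/8·π_1 + 3/8·π_2 + 1/2·π_3
  π_2 = 1/4·π_0 + 1/4·π_1 + 1/4·π_2 + 1/8·π_3
  normalize: π_0 + π_1 + π_2 + π_3 = 1
Solving the linear system gives exactly π = [49/215, 13/43, 47/215, 54/215].

π = [0.2279, 0.3023, 0.2186, 0.2512]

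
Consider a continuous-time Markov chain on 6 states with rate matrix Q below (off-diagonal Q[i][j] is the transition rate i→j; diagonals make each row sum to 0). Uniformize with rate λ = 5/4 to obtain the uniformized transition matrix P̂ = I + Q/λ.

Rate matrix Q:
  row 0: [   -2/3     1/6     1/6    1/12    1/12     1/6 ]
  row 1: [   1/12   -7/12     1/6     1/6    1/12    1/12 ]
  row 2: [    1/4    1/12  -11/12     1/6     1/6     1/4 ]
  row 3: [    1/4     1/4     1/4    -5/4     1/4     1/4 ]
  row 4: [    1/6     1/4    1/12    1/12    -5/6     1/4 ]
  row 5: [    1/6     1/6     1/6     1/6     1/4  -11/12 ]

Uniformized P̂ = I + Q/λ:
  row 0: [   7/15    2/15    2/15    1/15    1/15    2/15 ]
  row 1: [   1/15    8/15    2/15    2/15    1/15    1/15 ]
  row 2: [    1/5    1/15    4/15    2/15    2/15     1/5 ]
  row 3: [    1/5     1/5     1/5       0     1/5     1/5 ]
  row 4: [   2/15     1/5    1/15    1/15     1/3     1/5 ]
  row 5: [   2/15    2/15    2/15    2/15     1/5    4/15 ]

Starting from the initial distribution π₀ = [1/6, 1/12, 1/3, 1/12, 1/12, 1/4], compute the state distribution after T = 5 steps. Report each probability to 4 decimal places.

π = [0.2025, 0.2314, 0.1494, 0.0966, 0.1529, 0.1672]

t=0: π = [0.1667, 0.0833, 0.3333, 0.0833, 0.0833, 0.2500]
t=1: π = [0.2111, 0.1556, 0.1778, 0.1056, 0.1556, 0.1944]
t=2: π = [0.2122, 0.2011, 0.1537, 0.0948, 0.1600, 0.1781]
t=3: π = [0.2072, 0.2205, 0.1495, 0.0959, 0.1560, 0.1709]
t=4: π = [0.2041, 0.2284, 0.1493, 0.0963, 0.1538, 0.1682]
t=5: π = [0.2025, 0.2314, 0.1494, 0.0966, 0.1529, 0.1672]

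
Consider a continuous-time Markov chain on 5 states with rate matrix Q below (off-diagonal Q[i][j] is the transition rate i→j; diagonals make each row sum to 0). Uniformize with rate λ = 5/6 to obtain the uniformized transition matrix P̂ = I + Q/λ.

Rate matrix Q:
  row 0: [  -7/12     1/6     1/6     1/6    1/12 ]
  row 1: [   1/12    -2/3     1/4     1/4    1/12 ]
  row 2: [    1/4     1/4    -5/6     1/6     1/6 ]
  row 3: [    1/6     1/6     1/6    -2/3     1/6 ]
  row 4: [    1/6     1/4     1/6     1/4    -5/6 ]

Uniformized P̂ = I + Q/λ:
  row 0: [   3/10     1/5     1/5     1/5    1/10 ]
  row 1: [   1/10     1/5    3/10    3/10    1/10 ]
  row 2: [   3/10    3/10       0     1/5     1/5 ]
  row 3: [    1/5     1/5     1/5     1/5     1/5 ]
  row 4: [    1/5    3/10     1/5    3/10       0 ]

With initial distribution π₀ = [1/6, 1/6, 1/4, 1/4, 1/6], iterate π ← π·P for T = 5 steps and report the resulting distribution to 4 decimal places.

π = [0.2172, 0.2315, 0.1859, 0.2361, 0.1293]

t=0: π = [0.1667, 0.1667, 0.2500, 0.2500, 0.1667]
t=1: π = [0.2250, 0.2417, 0.1667, 0.2333, 0.1333]
t=2: π = [0.2150, 0.2300, 0.1908, 0.2375, 0.1267]
t=3: π = [0.2176, 0.2318, 0.1848, 0.2357, 0.1302]
t=4: π = [0.2171, 0.2315, 0.1862, 0.2362, 0.1290]
t=5: π = [0.2172, 0.2315, 0.1859, 0.2361, 0.1293]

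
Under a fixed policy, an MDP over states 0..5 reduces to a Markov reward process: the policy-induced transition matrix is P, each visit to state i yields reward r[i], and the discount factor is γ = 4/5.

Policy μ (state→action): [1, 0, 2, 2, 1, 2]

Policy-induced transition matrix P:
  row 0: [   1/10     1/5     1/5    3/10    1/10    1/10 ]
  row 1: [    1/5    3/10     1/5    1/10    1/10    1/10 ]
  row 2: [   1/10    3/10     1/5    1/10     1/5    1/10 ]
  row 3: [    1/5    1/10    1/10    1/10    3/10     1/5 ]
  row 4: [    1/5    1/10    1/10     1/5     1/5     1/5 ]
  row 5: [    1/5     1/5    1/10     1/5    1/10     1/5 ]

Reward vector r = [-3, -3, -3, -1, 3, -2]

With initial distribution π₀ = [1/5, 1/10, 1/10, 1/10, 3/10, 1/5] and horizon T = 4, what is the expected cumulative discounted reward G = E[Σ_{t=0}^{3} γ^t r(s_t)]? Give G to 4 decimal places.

G = -3.7495

t=0: π = [0.2000, 0.1000, 0.1000, 0.1000, 0.3000, 0.2000], E[r] = -0.8000, γ^t·E[r] = -0.800000, running G = -0.800000
t=1: π = [0.1700, 0.1800, 0.1400, 0.1900, 0.1600, 0.1600], E[r] = -1.5000, γ^t·E[r] = -1.200000, running G = -2.000000
t=2: π = [0.1690, 0.1970, 0.1490, 0.1660, 0.1680, 0.1510], E[r] = -1.5090, γ^t·E[r] = -0.965760, running G = -2.965760
t=3: π = [0.1682, 0.2012, 0.1515, 0.1657, 0.1649, 0.1485], E[r] = -1.5307, γ^t·E[r] = -0.783718, running G = -3.749478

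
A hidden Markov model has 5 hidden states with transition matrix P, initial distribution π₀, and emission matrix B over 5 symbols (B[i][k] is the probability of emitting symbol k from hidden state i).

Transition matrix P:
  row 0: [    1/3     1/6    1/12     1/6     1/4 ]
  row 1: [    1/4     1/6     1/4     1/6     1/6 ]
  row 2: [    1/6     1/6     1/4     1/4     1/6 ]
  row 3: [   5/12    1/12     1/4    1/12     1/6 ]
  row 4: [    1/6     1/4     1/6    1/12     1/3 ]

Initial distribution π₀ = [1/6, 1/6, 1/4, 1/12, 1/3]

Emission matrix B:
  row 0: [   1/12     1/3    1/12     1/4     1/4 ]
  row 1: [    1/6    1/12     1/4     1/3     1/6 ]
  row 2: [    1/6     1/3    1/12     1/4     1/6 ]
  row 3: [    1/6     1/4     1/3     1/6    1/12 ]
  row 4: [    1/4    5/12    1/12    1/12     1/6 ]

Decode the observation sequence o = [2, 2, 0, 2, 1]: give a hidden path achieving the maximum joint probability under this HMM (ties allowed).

path = [1, 3, 2, 3, 0]

t=0: δ = [1.389e-02, 4.167e-02, 2.083e-02, 2.778e-02, 2.778e-02]  (obs o_0=2)
t=1: δ = [9.645e-04, 1.736e-03, 8.681e-04, 2.315e-03, 7.716e-04]  ψ = [3, 1, 1, 1, 4]  (obs o_1=2)
t=2: δ = [8.038e-05, 4.823e-05, 9.645e-05, 4.823e-05, 9.645e-05]  ψ = [3, 1, 3, 1, 3]  (obs o_2=0)
t=3: δ = [2.233e-06, 6.028e-06, 2.009e-06, 8.038e-06, 2.679e-06]  ψ = [0, 4, 2, 2, 4]  (obs o_3=2)
t=4: δ = [1.116e-06, 8.372e-08, 6.698e-07, 2.512e-07, 5.582e-07]  ψ = [3, 1, 3, 1, 3]  (obs o_4=1)
backtrack: best end state = 0; path = [1, 3, 2, 3, 0]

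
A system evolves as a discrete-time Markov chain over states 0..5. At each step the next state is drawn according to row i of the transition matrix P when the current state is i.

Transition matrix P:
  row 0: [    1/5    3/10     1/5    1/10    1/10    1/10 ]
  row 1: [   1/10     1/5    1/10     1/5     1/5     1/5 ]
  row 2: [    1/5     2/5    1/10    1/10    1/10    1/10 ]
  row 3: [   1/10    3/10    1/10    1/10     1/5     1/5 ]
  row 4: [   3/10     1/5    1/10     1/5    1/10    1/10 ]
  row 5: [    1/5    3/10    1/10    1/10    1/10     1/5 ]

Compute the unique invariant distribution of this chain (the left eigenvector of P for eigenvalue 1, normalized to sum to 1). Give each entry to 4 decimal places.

Balance equations π_j = Σ_i π_i·P[i][j]:
  π_0 = 1/5·π_0 + 1/10·π_1 + 1/5·π_2 + 1/10·π_3 + 3/10·π_4 + 1/5·π_5
  π_1 = 3/10·π_0 + 1/5·π_1 + 2/5·π_2 + 3/10·π_3 + 1/5·π_4 + 3/10·π_5
  π_2 = 1/5·π_0 + 1/10·π_1 + 1/10·π_2 + 1/10·π_3 + 1/10·π_4 + 1/10·π_5
  π_3 = 1/10·π_0 + 1/5·π_1 + 1/10·π_2 + 1/10·π_3 + 1/5·π_4 + 1/10·π_5
  π_4 = 1/10·π_0 + 1/5·π_1 + 1/10·π_2 + 1/5·π_3 + 1/10·π_4 + 1/10·π_5
  normalize: π_0 + π_1 + π_2 + π_3 + π_4 + π_5 = 1
Solving the linear system gives exactly π = [1731/10009, 2708/10009, 1174/10009, 1413/10009, 1413/10009, 1570/10009].

π = [0.1729, 0.2706, 0.1173, 0.1412, 0.1412, 0.1569]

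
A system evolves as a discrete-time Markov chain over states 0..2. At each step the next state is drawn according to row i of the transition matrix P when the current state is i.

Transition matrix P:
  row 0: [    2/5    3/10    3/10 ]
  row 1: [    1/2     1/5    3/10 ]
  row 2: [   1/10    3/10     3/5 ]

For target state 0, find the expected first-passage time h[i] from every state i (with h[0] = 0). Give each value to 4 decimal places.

First-step conditioning: h[0] = 0; for i ≠ 0, h[i] = 1 + Σ_k P[i][k]·h[k].
  h[1] = 1 + 1/5·h[1] + 3/10·h[2]
  h[2] = 1 + 3/10·h[1] + 3/5·h[2]
Solving the 2×2 linear system over states ≠ 0 gives exactly h = [0, 70/23, 110/23] (h[0] = 0 is the target).

h = [0.0000, 3.0435, 4.7826]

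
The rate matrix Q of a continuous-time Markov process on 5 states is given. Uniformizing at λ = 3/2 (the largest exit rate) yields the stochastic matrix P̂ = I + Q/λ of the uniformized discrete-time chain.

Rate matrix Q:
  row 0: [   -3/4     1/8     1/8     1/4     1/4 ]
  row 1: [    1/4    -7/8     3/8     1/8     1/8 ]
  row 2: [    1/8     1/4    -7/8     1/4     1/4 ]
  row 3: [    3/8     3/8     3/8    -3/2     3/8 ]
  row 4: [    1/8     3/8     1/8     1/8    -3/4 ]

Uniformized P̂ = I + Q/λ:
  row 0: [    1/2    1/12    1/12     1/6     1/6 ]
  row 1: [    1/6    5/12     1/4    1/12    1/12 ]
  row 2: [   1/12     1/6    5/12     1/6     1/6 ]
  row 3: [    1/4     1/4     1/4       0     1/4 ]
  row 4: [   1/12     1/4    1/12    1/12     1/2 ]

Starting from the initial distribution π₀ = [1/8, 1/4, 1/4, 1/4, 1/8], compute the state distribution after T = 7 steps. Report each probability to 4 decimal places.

t=0: π = [0.1250, 0.2500, 0.2500, 0.2500, 0.1250]
t=1: π = [0.1979, 0.2500, 0.2500, 0.0938, 0.2083]
t=2: π = [0.2023, 0.2378, 0.2240, 0.1128, 0.2231]
t=3: π = [0.2062, 0.2373, 0.2164, 0.1094, 0.2306]
t=4: π = [0.2073, 0.2371, 0.2133, 0.1094, 0.2329]
t=5: π = [0.2077, 0.2372, 0.2122, 0.1093, 0.2337]
t=6: π = [0.2079, 0.2372, 0.2118, 0.1092, 0.2339]
t=7: π = [0.2079, 0.2372, 0.2117, 0.1092, 0.2340]

π = [0.2079, 0.2372, 0.2117, 0.1092, 0.2340]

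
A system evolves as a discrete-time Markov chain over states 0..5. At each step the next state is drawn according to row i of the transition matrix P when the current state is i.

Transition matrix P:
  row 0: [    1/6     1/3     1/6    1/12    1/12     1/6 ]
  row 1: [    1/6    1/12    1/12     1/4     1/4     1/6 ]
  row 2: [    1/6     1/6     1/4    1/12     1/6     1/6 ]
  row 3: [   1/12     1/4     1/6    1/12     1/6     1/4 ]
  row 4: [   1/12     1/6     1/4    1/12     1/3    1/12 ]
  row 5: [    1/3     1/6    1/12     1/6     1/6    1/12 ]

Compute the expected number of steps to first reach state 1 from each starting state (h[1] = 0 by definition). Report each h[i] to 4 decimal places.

First-step conditioning: h[1] = 0; for i ≠ 1, h[i] = 1 + Σ_k P[i][k]·h[k].
  h[0] = 1 + 1/6·h[0] + 1/6·h[2] + 1/12·h[3] + 1/12·h[4] + 1/6·h[5]
  h[2] = 1 + 1/6·h[0] + 1/4·h[2] + 1/12·h[3] + 1/6·h[4] + 1/6·h[5]
  h[3] = 1 + 1/12·h[0] + 1/6·h[2] + 1/12·h[3] + 1/6·h[4] + 1/4·h[5]
  h[4] = 1 + 1/12·h[0] + 1/4·h[2] + 1/12·h[3] + 1/3·h[4] + 1/12·h[5]
  h[5] = 1 + 1/3·h[0] + 1/12·h[2] + 1/6·h[3] + 1/6·h[4] + 1/12·h[5]
Solving the 5×5 linear system over states ≠ 1 gives exactly h = [20428/4977, 0, 73688/14931, 22796/4977, 75160/14931, 10196/2133] (h[1] = 0 is the target).

h = [4.1045, 0.0000, 4.9352, 4.5803, 5.0338, 4.7801]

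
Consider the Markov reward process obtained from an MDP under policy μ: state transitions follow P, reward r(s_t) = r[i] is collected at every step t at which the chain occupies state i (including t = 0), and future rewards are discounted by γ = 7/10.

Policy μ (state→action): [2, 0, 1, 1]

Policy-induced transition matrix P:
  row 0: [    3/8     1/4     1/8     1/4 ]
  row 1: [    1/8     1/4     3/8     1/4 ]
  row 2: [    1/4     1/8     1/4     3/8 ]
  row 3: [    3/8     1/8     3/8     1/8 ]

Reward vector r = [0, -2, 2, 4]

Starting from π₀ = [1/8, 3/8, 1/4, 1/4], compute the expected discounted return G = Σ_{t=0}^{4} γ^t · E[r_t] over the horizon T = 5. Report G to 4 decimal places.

t=0: π = [0.1250, 0.3750, 0.2500, 0.2500], E[r] = 0.7500, γ^t·E[r] = 0.750000, running G = 0.750000
t=1: π = [0.2500, 0.1875, 0.3125, 0.2500], E[r] = 1.2500, γ^t·E[r] = 0.875000, running G = 1.625000
t=2: π = [0.2891, 0.1797, 0.2734, 0.2578], E[r] = 1.2188, γ^t·E[r] = 0.597188, running G = 2.222188
t=3: π = [0.2959, 0.1836, 0.2686, 0.2520], E[r] = 1.1777, γ^t·E[r] = 0.403963, running G = 2.626150
t=4: π = [0.2955, 0.1849, 0.2675, 0.2521], E[r] = 1.1733, γ^t·E[r] = 0.281719, running G = 2.907869

G = 2.9079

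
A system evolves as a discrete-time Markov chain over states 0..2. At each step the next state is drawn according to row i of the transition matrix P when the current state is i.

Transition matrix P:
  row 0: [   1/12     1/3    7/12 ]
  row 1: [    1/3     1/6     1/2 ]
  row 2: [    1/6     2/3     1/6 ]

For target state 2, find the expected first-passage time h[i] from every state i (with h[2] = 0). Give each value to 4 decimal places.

h = [1.7872, 1.9149, 0.0000]

First-step conditioning: h[2] = 0; for i ≠ 2, h[i] = 1 + Σ_k P[i][k]·h[k].
  h[0] = 1 + 1/12·h[0] + 1/3·h[1]
  h[1] = 1 + 1/3·h[0] + 1/6·h[1]
Solving the 2×2 linear system over states ≠ 2 gives exactly h = [84/47, 90/47, 0] (h[2] = 0 is the target).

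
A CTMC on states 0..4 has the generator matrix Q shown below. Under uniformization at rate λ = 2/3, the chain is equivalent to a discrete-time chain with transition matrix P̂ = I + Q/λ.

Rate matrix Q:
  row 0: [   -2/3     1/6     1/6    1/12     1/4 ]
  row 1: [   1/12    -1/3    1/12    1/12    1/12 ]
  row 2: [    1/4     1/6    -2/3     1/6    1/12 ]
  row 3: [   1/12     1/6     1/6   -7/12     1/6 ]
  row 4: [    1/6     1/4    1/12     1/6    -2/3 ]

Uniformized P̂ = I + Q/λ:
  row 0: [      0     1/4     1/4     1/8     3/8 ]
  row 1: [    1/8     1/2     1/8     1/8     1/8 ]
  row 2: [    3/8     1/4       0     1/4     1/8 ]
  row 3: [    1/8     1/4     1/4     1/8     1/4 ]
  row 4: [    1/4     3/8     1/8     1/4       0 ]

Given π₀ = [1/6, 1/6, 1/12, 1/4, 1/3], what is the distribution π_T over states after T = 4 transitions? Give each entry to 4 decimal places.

π = [0.1624, 0.3606, 0.1474, 0.1642, 0.1654]

t=0: π = [0.1667, 0.1667, 0.0833, 0.2500, 0.3333]
t=1: π = [0.1667, 0.3333, 0.1667, 0.1771, 0.1563]
t=2: π = [0.1654, 0.3529, 0.1471, 0.1654, 0.1693]
t=3: π = [0.1623, 0.3594, 0.1479, 0.1646, 0.1659]
t=4: π = [0.1624, 0.3606, 0.1474, 0.1642, 0.1654]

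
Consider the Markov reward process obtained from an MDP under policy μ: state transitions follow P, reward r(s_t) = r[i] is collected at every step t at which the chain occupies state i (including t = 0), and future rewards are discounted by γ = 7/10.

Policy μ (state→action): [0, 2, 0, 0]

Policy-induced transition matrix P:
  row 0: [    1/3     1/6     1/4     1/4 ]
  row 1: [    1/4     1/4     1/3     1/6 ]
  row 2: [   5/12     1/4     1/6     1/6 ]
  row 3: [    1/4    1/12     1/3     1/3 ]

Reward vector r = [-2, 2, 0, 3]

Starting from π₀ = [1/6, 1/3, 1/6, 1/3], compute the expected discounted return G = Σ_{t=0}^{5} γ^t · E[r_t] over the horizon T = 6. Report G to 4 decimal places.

t=0: π = [0.1667, 0.3333, 0.1667, 0.3333], E[r] = 1.3333, γ^t·E[r] = 1.333333, running G = 1.333333
t=1: π = [0.2917, 0.1806, 0.2917, 0.2361], E[r] = 0.4861, γ^t·E[r] = 0.340278, running G = 1.673611
t=2: π = [0.3229, 0.1863, 0.2604, 0.2303], E[r] = 0.4178, γ^t·E[r] = 0.204734, running G = 1.878345
t=3: π = [0.3203, 0.1847, 0.2630, 0.2320], E[r] = 0.4247, γ^t·E[r] = 0.145663, running G = 2.024007
t=4: π = [0.3205, 0.1846, 0.2628, 0.2320], E[r] = 0.4243, γ^t·E[r] = 0.101873, running G = 2.125880
t=5: π = [0.3205, 0.1846, 0.2628, 0.2320], E[r] = 0.4244, γ^t·E[r] = 0.071322, running G = 2.197202

G = 2.1972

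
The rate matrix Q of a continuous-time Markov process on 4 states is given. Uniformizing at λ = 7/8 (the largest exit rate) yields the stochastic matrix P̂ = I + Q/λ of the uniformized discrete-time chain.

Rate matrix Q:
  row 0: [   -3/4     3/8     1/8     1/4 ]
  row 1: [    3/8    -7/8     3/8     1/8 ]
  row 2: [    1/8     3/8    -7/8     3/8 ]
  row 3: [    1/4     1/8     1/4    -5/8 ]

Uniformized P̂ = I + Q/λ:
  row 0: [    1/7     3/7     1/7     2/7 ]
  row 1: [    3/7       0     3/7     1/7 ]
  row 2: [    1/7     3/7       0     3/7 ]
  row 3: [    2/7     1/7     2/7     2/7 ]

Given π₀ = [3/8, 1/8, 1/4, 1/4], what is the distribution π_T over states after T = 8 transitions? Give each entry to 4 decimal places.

π = [0.2534, 0.2425, 0.2220, 0.2821]

t=0: π = [0.3750, 0.1250, 0.2500, 0.2500]
t=1: π = [0.2143, 0.3036, 0.1786, 0.3036]
t=2: π = [0.2730, 0.2117, 0.2474, 0.2679]
t=3: π = [0.2416, 0.2613, 0.2063, 0.2908]
t=4: π = [0.2591, 0.2335, 0.2296, 0.2779]
t=5: π = [0.2493, 0.2491, 0.2165, 0.2852]
t=6: π = [0.2548, 0.2403, 0.2238, 0.2810]
t=7: π = [0.2517, 0.2453, 0.2197, 0.2834]
t=8: π = [0.2534, 0.2425, 0.2220, 0.2821]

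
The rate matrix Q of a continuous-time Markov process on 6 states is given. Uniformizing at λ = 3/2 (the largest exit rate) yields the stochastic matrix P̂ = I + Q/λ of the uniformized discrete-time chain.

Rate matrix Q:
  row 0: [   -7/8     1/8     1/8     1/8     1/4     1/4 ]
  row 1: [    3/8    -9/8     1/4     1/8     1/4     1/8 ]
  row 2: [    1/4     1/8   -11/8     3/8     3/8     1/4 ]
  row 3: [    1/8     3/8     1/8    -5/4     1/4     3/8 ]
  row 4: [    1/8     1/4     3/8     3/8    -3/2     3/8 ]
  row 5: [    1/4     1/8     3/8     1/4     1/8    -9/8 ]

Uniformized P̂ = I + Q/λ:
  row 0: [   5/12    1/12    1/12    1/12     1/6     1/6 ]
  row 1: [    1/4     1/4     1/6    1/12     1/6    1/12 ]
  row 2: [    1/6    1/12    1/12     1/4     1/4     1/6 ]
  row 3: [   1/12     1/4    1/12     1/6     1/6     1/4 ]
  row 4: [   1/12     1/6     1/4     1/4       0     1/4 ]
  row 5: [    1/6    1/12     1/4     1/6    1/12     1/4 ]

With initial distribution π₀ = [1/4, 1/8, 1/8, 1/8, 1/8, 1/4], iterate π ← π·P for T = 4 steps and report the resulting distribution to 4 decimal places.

t=0: π = [0.2500, 0.1250, 0.1250, 0.1250, 0.1250, 0.2500]
t=1: π = [0.2188, 0.1354, 0.1563, 0.1563, 0.1354, 0.1979]
t=2: π = [0.2083, 0.1432, 0.1502, 0.1615, 0.1406, 0.1962]
t=3: π = [0.2055, 0.1458, 0.1514, 0.1616, 0.1394, 0.1963]
t=4: π = [0.2051, 0.1462, 0.1514, 0.1616, 0.1397, 0.1960]

π = [0.2051, 0.1462, 0.1514, 0.1616, 0.1397, 0.1960]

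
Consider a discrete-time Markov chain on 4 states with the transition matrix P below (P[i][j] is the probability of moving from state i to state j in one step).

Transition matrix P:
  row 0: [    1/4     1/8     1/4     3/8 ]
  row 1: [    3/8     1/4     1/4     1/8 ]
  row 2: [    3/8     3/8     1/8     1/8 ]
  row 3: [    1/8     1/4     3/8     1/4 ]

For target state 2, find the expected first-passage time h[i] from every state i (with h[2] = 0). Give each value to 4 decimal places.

h = [3.4899, 3.5973, 0.0000, 3.1141]

First-step conditioning: h[2] = 0; for i ≠ 2, h[i] = 1 + Σ_k P[i][k]·h[k].
  h[0] = 1 + 1/4·h[0] + 1/8·h[1] + 3/8·h[3]
  h[1] = 1 + 3/8·h[0] + 1/4·h[1] + 1/8·h[3]
  h[3] = 1 + 1/8·h[0] + 1/4·h[1] + 1/4·h[3]
Solving the 3×3 linear system over states ≠ 2 gives exactly h = [520/149, 536/149, 0, 464/149] (h[2] = 0 is the target).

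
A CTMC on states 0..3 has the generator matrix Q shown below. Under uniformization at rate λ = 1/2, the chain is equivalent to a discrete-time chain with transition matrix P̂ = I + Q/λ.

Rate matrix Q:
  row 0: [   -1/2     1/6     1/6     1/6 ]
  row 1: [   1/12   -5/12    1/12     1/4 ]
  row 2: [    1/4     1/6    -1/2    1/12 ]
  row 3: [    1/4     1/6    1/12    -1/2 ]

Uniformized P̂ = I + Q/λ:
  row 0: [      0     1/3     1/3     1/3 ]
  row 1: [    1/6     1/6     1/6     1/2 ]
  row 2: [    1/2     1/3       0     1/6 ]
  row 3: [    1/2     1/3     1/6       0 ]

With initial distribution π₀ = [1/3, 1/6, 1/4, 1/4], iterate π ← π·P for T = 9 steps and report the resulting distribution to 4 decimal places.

t=0: π = [0.3333, 0.1667, 0.2500, 0.2500]
t=1: π = [0.2778, 0.3056, 0.1806, 0.2361]
t=2: π = [0.2593, 0.2824, 0.1829, 0.2755]
t=3: π = [0.2762, 0.2863, 0.1794, 0.2581]
t=4: π = [0.2665, 0.2856, 0.1828, 0.2651]
t=5: π = [0.2716, 0.2857, 0.1806, 0.2621]
t=6: π = [0.2690, 0.2857, 0.1818, 0.2635]
t=7: π = [0.2703, 0.2857, 0.1812, 0.2628]
t=8: π = [0.2696, 0.2857, 0.1815, 0.2631]
t=9: π = [0.2699, 0.2857, 0.1814, 0.2630]

π = [0.2699, 0.2857, 0.1814, 0.2630]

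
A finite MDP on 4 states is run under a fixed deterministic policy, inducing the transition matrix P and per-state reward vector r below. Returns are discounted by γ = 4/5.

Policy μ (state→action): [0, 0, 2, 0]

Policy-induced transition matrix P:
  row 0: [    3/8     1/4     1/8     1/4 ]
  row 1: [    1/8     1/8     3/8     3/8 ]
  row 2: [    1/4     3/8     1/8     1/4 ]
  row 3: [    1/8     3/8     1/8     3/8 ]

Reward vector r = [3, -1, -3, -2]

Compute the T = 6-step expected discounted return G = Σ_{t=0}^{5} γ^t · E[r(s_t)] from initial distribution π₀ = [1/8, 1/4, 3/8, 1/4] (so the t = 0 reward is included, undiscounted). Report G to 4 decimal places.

t=0: π = [0.1250, 0.2500, 0.3750, 0.2500], E[r] = -1.5000, γ^t·E[r] = -1.500000, running G = -1.500000
t=1: π = [0.2031, 0.2969, 0.1875, 0.3125], E[r] = -0.8750, γ^t·E[r] = -0.700000, running G = -2.200000
t=2: π = [0.1992, 0.2754, 0.1992, 0.3262], E[r] = -0.9277, γ^t·E[r] = -0.593750, running G = -2.793750
t=3: π = [0.1997, 0.2813, 0.1938, 0.3252], E[r] = -0.9141, γ^t·E[r] = -0.468000, running G = -3.261750
t=4: π = [0.1992, 0.2797, 0.1953, 0.3258], E[r] = -0.9198, γ^t·E[r] = -0.376750, running G = -3.638500
t=5: π = [0.1992, 0.2802, 0.1949, 0.3257], E[r] = -0.9187, γ^t·E[r] = -0.301053, running G = -3.939553

G = -3.9396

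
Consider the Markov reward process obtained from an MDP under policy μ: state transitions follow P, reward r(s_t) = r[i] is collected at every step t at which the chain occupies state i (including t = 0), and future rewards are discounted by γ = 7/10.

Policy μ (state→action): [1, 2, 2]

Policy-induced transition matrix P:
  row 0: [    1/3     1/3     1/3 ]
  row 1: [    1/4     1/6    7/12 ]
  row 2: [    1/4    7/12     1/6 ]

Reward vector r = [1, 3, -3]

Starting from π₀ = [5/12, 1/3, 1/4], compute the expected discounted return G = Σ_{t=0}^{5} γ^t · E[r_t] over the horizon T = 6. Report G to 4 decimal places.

t=0: π = [0.4167, 0.3333, 0.2500], E[r] = 0.6667, γ^t·E[r] = 0.666667, running G = 0.666667
t=1: π = [0.2847, 0.3403, 0.3750], E[r] = 0.1806, γ^t·E[r] = 0.126389, running G = 0.793056
t=2: π = [0.2737, 0.3704, 0.3559], E[r] = 0.3171, γ^t·E[r] = 0.155394, running G = 0.948449
t=3: π = [0.2728, 0.3606, 0.3666], E[r] = 0.2547, γ^t·E[r] = 0.087371, running G = 1.035820
t=4: π = [0.2727, 0.3649, 0.3624], E[r] = 0.2803, γ^t·E[r] = 0.067293, running G = 1.103113
t=5: π = [0.2727, 0.3631, 0.3642], E[r] = 0.2696, γ^t·E[r] = 0.045310, running G = 1.148422

G = 1.1484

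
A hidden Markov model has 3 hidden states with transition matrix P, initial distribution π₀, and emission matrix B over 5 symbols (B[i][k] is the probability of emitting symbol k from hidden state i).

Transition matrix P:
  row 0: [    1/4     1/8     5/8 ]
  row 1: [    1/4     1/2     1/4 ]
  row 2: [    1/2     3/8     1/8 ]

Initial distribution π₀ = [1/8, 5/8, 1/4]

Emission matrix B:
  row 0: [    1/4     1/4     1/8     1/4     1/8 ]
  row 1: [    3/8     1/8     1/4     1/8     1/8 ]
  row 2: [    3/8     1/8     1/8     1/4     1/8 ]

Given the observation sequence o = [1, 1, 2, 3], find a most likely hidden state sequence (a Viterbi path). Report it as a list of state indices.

path = [1, 0, 2, 0]

t=0: δ = [3.125e-02, 7.812e-02, 3.125e-02]  (obs o_0=1)
t=1: δ = [4.883e-03, 4.883e-03, 2.441e-03]  ψ = [1, 1, 0]  (obs o_1=1)
t=2: δ = [1.526e-04, 6.104e-04, 3.815e-04]  ψ = [0, 1, 0]  (obs o_2=2)
t=3: δ = [4.768e-05, 3.815e-05, 3.815e-05]  ψ = [2, 1, 1]  (obs o_3=3)
backtrack: best end state = 0; path = [1, 0, 2, 0]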